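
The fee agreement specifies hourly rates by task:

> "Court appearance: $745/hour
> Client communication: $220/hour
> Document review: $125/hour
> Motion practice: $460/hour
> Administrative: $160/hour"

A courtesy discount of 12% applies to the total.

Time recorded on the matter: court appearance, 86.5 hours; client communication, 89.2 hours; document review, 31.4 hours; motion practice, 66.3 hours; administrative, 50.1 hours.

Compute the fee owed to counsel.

Court appearance: 86.5 × $745 = $64,442.50
Client communication: 89.2 × $220 = $19,624.00
Document review: 31.4 × $125 = $3,925.00
Motion practice: 66.3 × $460 = $30,498.00
Administrative: 50.1 × $160 = $8,016.00
Subtotal: $126,505.50
Less 12% discount: −$15,180.66
Total: $126,505.50 − $15,180.66 = $111,324.84

$111,324.84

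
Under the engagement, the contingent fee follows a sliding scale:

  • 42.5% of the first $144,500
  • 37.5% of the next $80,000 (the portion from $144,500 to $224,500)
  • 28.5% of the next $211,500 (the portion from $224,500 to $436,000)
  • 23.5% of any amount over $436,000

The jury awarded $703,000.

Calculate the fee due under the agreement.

First $144,500 at 42.5% = $61,412.50
Next $80,000 at 37.5% = $30,000.00
Next $211,500 at 28.5% = $60,277.50
Remaining $267,000 at 23.5% = $62,745.00
Fee: $61,412.50 + $30,000.00 + $60,277.50 + $62,745.00 = $214,435.00

$214,435.00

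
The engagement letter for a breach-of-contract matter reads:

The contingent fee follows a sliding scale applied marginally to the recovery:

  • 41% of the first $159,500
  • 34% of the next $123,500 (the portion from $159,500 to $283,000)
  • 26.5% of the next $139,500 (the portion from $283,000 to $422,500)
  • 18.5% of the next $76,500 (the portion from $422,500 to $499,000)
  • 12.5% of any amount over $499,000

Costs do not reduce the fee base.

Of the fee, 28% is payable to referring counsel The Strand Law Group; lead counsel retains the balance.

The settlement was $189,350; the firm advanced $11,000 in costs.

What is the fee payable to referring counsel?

Fee base is the gross recovery, $189,350; costs are reimbursed separately.
First $159,500 at 41% = $65,395.00
Remaining $29,850 at 34% = $10,149.00
Fee: $65,395.00 + $10,149.00 = $75,544.00
Referral share: 28% of $75,544.00 = $21,152.32; lead counsel retains $75,544.00 − $21,152.32 = $54,391.68.

$21,152.32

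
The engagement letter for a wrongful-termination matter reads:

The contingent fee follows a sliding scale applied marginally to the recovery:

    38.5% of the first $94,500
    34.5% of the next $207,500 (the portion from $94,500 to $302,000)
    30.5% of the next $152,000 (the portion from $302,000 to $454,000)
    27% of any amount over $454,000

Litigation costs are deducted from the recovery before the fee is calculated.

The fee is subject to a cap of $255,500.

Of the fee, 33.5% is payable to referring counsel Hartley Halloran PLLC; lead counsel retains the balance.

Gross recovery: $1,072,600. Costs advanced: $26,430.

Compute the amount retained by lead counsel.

Fee base (net of costs): $1,072,600 − $26,430 = $1,046,170
First $94,500 at 38.5% = $36,382.50
Next $207,500 at 34.5% = $71,587.50
Next $152,000 at 30.5% = $46,360.00
Remaining $592,170 at 27% = $159,885.90
Fee: $36,382.50 + $71,587.50 + $46,360.00 + $159,885.90 = $314,215.90
$314,215.90 exceeds the $255,500 cap, so the fee is capped at $255,500.00.
Referral share: 33.5% of $255,500.00 = $85,592.50; lead counsel retains $255,500.00 − $85,592.50 = $169,907.50.

$169,907.50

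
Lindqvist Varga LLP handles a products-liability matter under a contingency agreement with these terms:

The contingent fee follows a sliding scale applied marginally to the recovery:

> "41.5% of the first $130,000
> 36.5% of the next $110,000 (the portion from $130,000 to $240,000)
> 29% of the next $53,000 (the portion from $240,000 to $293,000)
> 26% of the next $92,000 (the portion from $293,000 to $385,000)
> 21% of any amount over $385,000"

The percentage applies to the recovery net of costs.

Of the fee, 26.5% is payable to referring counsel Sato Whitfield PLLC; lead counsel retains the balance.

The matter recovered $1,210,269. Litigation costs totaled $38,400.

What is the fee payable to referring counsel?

Fee base (net of costs): $1,210,269 − $38,400 = $1,171,869
First $130,000 at 41.5% = $53,950.00
Next $110,000 at 36.5% = $40,150.00
Next $53,000 at 29% = $15,370.00
Next $92,000 at 26% = $23,920.00
Remaining $786,869 at 21% = $165,242.49
Fee: $53,950.00 + $40,150.00 + $15,370.00 + $23,920.00 + $165,242.49 = $298,632.49
Referral share: 26.5% of $298,632.49 = $79,137.61; lead counsel retains $298,632.49 − $79,137.61 = $219,494.88.

$79,137.61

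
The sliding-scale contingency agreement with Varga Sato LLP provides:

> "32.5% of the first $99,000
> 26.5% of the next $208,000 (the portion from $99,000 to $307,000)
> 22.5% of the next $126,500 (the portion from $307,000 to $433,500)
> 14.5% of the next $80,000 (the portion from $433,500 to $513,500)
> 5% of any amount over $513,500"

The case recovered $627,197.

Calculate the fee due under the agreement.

First $99,000 at 32.5% = $32,175.00
Next $208,000 at 26.5% = $55,120.00
Next $126,500 at 22.5% = $28,462.50
Next $80,000 at 14.5% = $11,600.00
Remaining $113,697 at 5% = $5,684.85
Fee: $32,175.00 + $55,120.00 + $28,462.50 + $11,600.00 + $5,684.85 = $133,042.35

$133,042.35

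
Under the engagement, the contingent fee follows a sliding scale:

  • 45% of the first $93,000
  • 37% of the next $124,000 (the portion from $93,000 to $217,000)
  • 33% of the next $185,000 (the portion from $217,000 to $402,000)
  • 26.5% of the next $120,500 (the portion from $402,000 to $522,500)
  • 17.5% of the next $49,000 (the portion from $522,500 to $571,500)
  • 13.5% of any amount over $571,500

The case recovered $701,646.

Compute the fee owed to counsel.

First $93,000 at 45% = $41,850.00
Next $124,000 at 37% = $45,880.00
Next $185,000 at 33% = $61,050.00
Next $120,500 at 26.5% = $31,932.50
Next $49,000 at 17.5% = $8,575.00
Remaining $130,146 at 13.5% = $17,569.71
Fee: $41,850.00 + $45,880.00 + $61,050.00 + $31,932.50 + $8,575.00 + $17,569.71 = $206,857.21

$206,857.21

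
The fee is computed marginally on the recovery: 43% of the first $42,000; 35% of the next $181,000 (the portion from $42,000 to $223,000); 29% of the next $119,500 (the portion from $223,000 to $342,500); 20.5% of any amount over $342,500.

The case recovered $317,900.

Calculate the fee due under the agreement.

First $42,000 at 43% = $18,060.00
Next $181,000 at 35% = $63,350.00
Remaining $94,900 at 29% = $27,521.00
Fee: $18,060.00 + $63,350.00 + $27,521.00 = $108,931.00

$108,931.00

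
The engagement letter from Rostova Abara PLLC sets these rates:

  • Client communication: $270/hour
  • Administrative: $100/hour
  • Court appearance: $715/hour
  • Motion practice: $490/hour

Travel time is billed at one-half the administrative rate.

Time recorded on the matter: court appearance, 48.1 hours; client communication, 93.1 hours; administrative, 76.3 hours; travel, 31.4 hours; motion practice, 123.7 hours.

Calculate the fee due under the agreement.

Client communication: 93.1 × $270 = $25,137.00
Administrative: 76.3 × $100 = $7,630.00
Court appearance: 48.1 × $715 = $34,391.50
Motion practice: 123.7 × $490 = $60,613.00
Subtotal: $25,137.00 + $7,630.00 + $34,391.50 + $60,613.00 = $127,771.50
Travel: 31.4 × ($100 ÷ 2) = 31.4 × $50.00 = $1,570.00
Total: $127,771.50 + $1,570.00 = $129,341.50

$129,341.50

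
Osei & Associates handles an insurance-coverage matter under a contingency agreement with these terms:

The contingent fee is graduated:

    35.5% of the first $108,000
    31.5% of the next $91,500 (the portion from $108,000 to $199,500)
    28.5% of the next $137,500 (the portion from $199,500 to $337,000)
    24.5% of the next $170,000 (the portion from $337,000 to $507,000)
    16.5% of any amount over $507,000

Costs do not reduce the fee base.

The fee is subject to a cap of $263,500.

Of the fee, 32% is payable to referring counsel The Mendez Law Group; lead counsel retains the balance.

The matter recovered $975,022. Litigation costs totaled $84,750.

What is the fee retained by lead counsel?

Fee base is the gross recovery, $975,022; costs are reimbursed separately.
First $108,000 at 35.5% = $38,340.00
Next $91,500 at 31.5% = $28,822.50
Next $137,500 at 28.5% = $39,187.50
Next $170,000 at 24.5% = $41,650.00
Remaining $468,022 at 16.5% = $77,223.63
Fee: $38,340.00 + $28,822.50 + $39,187.50 + $41,650.00 + $77,223.63 = $225,223.63
$225,223.63 is under the $263,500 cap.
Referral share: 32% of $225,223.63 = $72,071.56; lead counsel retains $225,223.63 − $72,071.56 = $153,152.07.

$153,152.07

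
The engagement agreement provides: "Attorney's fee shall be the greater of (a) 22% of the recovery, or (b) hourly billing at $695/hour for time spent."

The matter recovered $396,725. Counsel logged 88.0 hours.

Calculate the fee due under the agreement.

(a) 22% of $396,725 = $87,279.50
(b) 88.0 × $695 = $61,160.00
The greater is (a): $87,279.50.

$87,279.50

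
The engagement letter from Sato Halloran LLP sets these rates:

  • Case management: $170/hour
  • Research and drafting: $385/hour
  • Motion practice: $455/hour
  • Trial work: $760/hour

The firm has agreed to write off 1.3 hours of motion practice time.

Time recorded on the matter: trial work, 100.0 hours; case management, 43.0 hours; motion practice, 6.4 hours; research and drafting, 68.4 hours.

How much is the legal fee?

Case management: 43.0 × $170 = $7,310.00
Research and drafting: 68.4 × $385 = $26,334.00
Motion practice: 6.4 × $455 = $2,912.00
Trial work: 100.0 × $760 = $76,000.00
Subtotal: $112,556.00
Write-off: 1.3 × $455 = $591.50
Total: $112,556.00 − $591.50 = $111,964.50

$111,964.50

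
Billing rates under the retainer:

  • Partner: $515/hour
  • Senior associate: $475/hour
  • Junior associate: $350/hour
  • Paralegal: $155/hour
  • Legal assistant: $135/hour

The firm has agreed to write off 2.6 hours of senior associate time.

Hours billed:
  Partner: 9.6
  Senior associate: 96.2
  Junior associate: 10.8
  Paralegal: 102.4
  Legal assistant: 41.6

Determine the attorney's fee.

Partner: 9.6 × $515 = $4,944.00
Senior associate: 96.2 × $475 = $45,695.00
Junior associate: 10.8 × $350 = $3,780.00
Paralegal: 102.4 × $155 = $15,872.00
Legal assistant: 41.6 × $135 = $5,616.00
Subtotal: $75,907.00
Write-off: 2.6 × $475 = $1,235.00
Total: $75,907.00 − $1,235.00 = $74,672.00

$74,672.00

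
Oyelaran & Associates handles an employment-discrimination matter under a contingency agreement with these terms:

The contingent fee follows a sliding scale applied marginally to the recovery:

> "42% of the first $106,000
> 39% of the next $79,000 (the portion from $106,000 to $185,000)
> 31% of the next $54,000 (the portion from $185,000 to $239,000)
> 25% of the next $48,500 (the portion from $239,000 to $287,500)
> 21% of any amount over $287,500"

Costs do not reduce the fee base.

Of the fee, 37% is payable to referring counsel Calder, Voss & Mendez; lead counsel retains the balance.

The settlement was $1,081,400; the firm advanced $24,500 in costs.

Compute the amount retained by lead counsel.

Fee base is the gross recovery, $1,081,400; costs are reimbursed separately.
First $106,000 at 42% = $44,520.00
Next $79,000 at 39% = $30,810.00
Next $54,000 at 31% = $16,740.00
Next $48,500 at 25% = $12,125.00
Remaining $793,900 at 21% = $166,719.00
Fee: $44,520.00 + $30,810.00 + $16,740.00 + $12,125.00 + $166,719.00 = $270,914.00
Referral share: 37% of $270,914.00 = $100,238.18; lead counsel retains $270,914.00 − $100,238.18 = $170,675.82.

$170,675.82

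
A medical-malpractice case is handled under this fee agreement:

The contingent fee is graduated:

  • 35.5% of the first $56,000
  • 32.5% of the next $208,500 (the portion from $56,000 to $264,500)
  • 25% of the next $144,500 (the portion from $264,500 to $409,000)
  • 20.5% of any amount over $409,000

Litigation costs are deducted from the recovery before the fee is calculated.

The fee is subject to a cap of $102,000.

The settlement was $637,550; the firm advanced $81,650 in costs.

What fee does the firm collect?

$102,000.00

Fee base (net of costs): $637,550 − $81,650 = $555,900
First $56,000 at 35.5% = $19,880.00
Next $208,500 at 32.5% = $67,762.50
Next $144,500 at 25% = $36,125.00
Remaining $146,900 at 20.5% = $30,114.50
Fee: $19,880.00 + $67,762.50 + $36,125.00 + $30,114.50 = $153,882.00
$153,882.00 exceeds the $102,000 cap, so the fee is capped at $102,000.00.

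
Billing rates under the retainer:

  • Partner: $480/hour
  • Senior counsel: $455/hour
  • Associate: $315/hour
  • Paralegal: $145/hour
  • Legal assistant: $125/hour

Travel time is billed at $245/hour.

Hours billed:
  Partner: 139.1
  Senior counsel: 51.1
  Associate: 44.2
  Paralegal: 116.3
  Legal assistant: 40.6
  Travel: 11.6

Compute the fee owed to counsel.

$128,722.00

Partner: 139.1 × $480 = $66,768.00
Senior counsel: 51.1 × $455 = $23,250.50
Associate: 44.2 × $315 = $13,923.00
Paralegal: 116.3 × $145 = $16,863.50
Legal assistant: 40.6 × $125 = $5,075.00
Subtotal: $66,768.00 + $23,250.50 + $13,923.00 + $16,863.50 + $5,075.00 = $125,880.00
Travel: 11.6 × $245 = $2,842.00
Total: $125,880.00 + $2,842.00 = $128,722.00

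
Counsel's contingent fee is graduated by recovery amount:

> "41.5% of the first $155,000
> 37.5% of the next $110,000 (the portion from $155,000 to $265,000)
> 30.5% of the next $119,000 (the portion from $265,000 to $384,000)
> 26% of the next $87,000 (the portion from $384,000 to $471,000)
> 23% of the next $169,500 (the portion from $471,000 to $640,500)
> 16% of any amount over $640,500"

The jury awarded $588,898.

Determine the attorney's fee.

First $155,000 at 41.5% = $64,325.00
Next $110,000 at 37.5% = $41,250.00
Next $119,000 at 30.5% = $36,295.00
Next $87,000 at 26% = $22,620.00
Remaining $117,898 at 23% = $27,116.54
Fee: $64,325.00 + $41,250.00 + $36,295.00 + $22,620.00 + $27,116.54 = $191,606.54

$191,606.54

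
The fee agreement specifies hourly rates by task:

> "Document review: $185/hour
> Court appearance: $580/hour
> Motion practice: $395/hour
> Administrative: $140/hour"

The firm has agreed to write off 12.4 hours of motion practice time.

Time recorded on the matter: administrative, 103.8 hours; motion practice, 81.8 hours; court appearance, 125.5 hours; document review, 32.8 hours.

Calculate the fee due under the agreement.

Document review: 32.8 × $185 = $6,068.00
Court appearance: 125.5 × $580 = $72,790.00
Motion practice: 81.8 × $395 = $32,311.00
Administrative: 103.8 × $140 = $14,532.00
Subtotal: $125,701.00
Write-off: 12.4 × $395 = $4,898.00
Total: $125,701.00 − $4,898.00 = $120,803.00

$120,803.00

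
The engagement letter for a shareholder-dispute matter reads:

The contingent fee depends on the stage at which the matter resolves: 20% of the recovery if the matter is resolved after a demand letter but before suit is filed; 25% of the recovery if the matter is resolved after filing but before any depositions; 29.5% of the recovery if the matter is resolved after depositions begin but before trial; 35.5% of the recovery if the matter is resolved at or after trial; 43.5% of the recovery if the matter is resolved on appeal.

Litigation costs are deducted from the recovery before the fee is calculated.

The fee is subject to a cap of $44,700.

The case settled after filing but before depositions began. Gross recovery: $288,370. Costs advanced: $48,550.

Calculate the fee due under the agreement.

Fee base (net of costs): $288,370 − $48,550 = $239,820
The matter settled after filing but before depositions began, so the 25% rate applies.
$239,820 × 25% = $59,955.00
$59,955.00 exceeds the $44,700 cap, so the fee is capped at $44,700.00.

$44,700.00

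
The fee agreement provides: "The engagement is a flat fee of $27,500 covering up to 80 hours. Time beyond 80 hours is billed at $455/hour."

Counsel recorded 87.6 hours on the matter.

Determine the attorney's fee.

Flat fee: $27,500.00
Excess hours: 87.6 − 80 = 7.6
Overrun: 7.6 × $455 = $3,458.00
Total: $27,500.00 + $3,458.00 = $30,958.00

$30,958.00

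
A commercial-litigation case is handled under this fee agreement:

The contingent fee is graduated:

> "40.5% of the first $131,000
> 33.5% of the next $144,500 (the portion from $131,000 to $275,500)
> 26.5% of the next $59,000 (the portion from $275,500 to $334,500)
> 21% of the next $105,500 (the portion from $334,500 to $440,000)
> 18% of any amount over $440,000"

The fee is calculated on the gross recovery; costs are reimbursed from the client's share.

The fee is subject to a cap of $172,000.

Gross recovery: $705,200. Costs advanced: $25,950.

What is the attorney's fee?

Fee base is the gross recovery, $705,200; costs are reimbursed separately.
First $131,000 at 40.5% = $53,055.00
Next $144,500 at 33.5% = $48,407.50
Next $59,000 at 26.5% = $15,635.00
Next $105,500 at 21% = $22,155.00
Remaining $265,200 at 18% = $47,736.00
Fee: $53,055.00 + $48,407.50 + $15,635.00 + $22,155.00 + $47,736.00 = $186,988.50
$186,988.50 exceeds the $172,000 cap, so the fee is capped at $172,000.00.

$172,000.00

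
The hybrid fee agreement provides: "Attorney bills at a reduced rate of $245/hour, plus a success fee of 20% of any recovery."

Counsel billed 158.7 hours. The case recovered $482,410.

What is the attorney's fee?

$135,363.50

Hourly: 158.7 × $245 = $38,881.50
Success fee: 20% of $482,410 = $96,482.00
Total: $38,881.50 + $96,482.00 = $135,363.50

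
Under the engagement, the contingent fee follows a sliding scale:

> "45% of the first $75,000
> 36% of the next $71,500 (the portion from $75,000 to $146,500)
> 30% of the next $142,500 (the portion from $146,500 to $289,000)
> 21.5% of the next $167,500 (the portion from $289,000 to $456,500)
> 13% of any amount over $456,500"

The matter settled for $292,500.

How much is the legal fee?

$102,992.50

First $75,000 at 45% = $33,750.00
Next $71,500 at 36% = $25,740.00
Next $142,500 at 30% = $42,750.00
Remaining $3,500 at 21.5% = $752.50
Fee: $33,750.00 + $25,740.00 + $42,750.00 + $752.50 = $102,992.50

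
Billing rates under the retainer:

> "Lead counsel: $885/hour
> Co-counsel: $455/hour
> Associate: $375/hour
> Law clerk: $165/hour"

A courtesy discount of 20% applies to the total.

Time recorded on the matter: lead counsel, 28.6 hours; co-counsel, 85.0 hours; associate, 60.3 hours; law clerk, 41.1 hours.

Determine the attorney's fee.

$74,704.00

Lead counsel: 28.6 × $885 = $25,311.00
Co-counsel: 85.0 × $455 = $38,675.00
Associate: 60.3 × $375 = $22,612.50
Law clerk: 41.1 × $165 = $6,781.50
Subtotal: $93,380.00
Less 20% discount: −$18,676.00
Total: $93,380.00 − $18,676.00 = $74,704.00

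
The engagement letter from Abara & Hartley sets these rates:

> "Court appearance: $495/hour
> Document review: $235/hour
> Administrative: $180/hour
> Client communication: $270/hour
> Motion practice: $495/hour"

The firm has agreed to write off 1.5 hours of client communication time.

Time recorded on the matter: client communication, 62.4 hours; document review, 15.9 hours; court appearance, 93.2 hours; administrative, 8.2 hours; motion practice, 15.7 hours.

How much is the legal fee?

$75,561.00

Court appearance: 93.2 × $495 = $46,134.00
Document review: 15.9 × $235 = $3,736.50
Administrative: 8.2 × $180 = $1,476.00
Client communication: 62.4 × $270 = $16,848.00
Motion practice: 15.7 × $495 = $7,771.50
Subtotal: $75,966.00
Write-off: 1.5 × $270 = $405.00
Total: $75,966.00 − $405.00 = $75,561.00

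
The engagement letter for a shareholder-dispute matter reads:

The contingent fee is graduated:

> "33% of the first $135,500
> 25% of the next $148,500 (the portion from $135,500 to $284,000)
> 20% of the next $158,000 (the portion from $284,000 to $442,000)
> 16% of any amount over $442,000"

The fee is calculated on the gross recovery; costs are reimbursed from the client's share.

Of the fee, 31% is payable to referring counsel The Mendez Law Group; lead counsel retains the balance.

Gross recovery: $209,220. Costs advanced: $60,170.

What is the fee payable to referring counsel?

Fee base is the gross recovery, $209,220; costs are reimbursed separately.
First $135,500 at 33% = $44,715.00
Remaining $73,720 at 25% = $18,430.00
Fee: $44,715.00 + $18,430.00 = $63,145.00
Referral share: 31% of $63,145.00 = $19,574.95; lead counsel retains $63,145.00 − $19,574.95 = $43,570.05.

$19,574.95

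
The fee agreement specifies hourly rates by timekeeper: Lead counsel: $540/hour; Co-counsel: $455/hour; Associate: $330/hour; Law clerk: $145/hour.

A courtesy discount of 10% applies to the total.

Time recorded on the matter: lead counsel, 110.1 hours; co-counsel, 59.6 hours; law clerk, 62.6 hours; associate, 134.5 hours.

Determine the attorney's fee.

Lead counsel: 110.1 × $540 = $59,454.00
Co-counsel: 59.6 × $455 = $27,118.00
Associate: 134.5 × $330 = $44,385.00
Law clerk: 62.6 × $145 = $9,077.00
Subtotal: $140,034.00
Less 10% discount: −$14,003.40
Total: $140,034.00 − $14,003.40 = $126,030.60

$126,030.60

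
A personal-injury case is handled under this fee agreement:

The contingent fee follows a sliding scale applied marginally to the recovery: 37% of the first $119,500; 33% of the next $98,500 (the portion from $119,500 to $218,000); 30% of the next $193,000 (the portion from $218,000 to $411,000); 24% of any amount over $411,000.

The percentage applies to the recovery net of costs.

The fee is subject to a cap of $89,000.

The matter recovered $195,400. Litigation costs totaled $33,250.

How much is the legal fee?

$58,289.50

Fee base (net of costs): $195,400 − $33,250 = $162,150
First $119,500 at 37% = $44,215.00
Remaining $42,650 at 33% = $14,074.50
Fee: $44,215.00 + $14,074.50 = $58,289.50
$58,289.50 is under the $89,000 cap.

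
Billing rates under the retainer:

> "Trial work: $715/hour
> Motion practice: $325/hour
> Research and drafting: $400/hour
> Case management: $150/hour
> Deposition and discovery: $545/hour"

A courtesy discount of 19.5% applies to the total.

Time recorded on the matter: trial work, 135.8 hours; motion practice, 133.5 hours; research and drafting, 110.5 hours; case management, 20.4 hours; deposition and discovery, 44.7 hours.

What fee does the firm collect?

Trial work: 135.8 × $715 = $97,097.00
Motion practice: 133.5 × $325 = $43,387.50
Research and drafting: 110.5 × $400 = $44,200.00
Case management: 20.4 × $150 = $3,060.00
Deposition and discovery: 44.7 × $545 = $24,361.50
Subtotal: $212,106.00
Less 19.5% discount: −$41,360.67
Total: $212,106.00 − $41,360.67 = $170,745.33

$170,745.33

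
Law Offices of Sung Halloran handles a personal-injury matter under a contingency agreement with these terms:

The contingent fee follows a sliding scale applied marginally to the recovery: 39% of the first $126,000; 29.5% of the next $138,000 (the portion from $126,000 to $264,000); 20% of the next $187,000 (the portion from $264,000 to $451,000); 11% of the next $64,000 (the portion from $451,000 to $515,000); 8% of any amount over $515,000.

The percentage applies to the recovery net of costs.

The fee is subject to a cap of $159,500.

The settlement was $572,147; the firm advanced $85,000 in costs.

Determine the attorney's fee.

Fee base (net of costs): $572,147 − $85,000 = $487,147
First $126,000 at 39% = $49,140.00
Next $138,000 at 29.5% = $40,710.00
Next $187,000 at 20% = $37,400.00
Remaining $36,147 at 11% = $3,976.17
Fee: $49,140.00 + $40,710.00 + $37,400.00 + $3,976.17 = $131,226.17
$131,226.17 is under the $159,500 cap.

$131,226.17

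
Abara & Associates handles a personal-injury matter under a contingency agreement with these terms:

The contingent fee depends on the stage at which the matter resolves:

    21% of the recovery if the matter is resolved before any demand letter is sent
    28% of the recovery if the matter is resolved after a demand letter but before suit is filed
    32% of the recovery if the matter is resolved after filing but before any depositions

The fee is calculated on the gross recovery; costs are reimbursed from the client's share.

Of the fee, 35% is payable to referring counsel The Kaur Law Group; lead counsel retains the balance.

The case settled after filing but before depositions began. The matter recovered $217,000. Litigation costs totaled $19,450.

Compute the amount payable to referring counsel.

Fee base is the gross recovery, $217,000; costs are reimbursed separately.
The matter settled after filing but before depositions began, so the 32% rate applies.
$217,000 × 32% = $69,440.00
Referral share: 35% of $69,440.00 = $24,304.00; lead counsel retains $69,440.00 − $24,304.00 = $45,136.00.

$24,304.00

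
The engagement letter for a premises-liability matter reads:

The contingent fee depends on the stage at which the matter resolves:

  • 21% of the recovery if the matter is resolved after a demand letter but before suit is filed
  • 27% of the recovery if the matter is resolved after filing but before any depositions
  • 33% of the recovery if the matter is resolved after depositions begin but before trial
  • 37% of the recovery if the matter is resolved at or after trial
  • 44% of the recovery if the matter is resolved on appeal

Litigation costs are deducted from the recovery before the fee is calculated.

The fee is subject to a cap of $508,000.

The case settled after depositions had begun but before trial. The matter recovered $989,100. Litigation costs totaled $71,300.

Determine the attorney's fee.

Fee base (net of costs): $989,100 − $71,300 = $917,800
The matter settled after depositions had begun but before trial, so the 33% rate applies.
$917,800 × 33% = $302,874.00
$302,874.00 is under the $508,000 cap.

$302,874.00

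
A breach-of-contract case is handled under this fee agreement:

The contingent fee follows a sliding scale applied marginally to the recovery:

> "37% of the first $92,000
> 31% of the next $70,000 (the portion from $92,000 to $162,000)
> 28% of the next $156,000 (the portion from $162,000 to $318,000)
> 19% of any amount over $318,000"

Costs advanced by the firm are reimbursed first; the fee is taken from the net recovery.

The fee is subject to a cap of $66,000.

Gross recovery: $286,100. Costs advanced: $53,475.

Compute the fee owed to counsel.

$66,000.00

Fee base (net of costs): $286,100 − $53,475 = $232,625
First $92,000 at 37% = $34,040.00
Next $70,000 at 31% = $21,700.00
Remaining $70,625 at 28% = $19,775.00
Fee: $34,040.00 + $21,700.00 + $19,775.00 = $75,515.00
$75,515.00 exceeds the $66,000 cap, so the fee is capped at $66,000.00.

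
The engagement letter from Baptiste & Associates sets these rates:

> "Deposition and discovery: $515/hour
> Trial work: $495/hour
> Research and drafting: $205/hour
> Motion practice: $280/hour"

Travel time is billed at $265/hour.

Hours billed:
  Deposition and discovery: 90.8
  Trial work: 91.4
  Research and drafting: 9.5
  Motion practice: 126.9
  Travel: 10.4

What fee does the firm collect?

Deposition and discovery: 90.8 × $515 = $46,762.00
Trial work: 91.4 × $495 = $45,243.00
Research and drafting: 9.5 × $205 = $1,947.50
Motion practice: 126.9 × $280 = $35,532.00
Subtotal: $46,762.00 + $45,243.00 + $1,947.50 + $35,532.00 = $129,484.50
Travel: 10.4 × $265 = $2,756.00
Total: $129,484.50 + $2,756.00 = $132,240.50

$132,240.50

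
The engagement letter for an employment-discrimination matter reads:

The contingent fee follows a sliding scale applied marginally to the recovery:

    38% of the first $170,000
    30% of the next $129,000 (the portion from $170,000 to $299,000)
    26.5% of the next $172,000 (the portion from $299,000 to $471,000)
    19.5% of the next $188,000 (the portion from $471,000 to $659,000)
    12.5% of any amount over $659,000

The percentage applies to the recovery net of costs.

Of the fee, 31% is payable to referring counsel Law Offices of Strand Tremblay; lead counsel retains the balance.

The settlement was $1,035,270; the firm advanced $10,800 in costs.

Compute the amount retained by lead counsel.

$159,544.39

Fee base (net of costs): $1,035,270 − $10,800 = $1,024,470
First $170,000 at 38% = $64,600.00
Next $129,000 at 30% = $38,700.00
Next $172,000 at 26.5% = $45,580.00
Next $188,000 at 19.5% = $36,660.00
Remaining $365,470 at 12.5% = $45,683.75
Fee: $64,600.00 + $38,700.00 + $45,580.00 + $36,660.00 + $45,683.75 = $231,223.75
Referral share: 31% of $231,223.75 = $71,679.36; lead counsel retains $231,223.75 − $71,679.36 = $159,544.39.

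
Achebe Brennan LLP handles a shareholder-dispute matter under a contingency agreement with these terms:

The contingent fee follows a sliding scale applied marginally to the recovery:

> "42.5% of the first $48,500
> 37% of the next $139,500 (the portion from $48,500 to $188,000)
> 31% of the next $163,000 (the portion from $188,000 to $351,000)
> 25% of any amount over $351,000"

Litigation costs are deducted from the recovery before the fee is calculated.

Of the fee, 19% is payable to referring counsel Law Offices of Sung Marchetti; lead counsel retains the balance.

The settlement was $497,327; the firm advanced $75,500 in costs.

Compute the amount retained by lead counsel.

$113,776.04

Fee base (net of costs): $497,327 − $75,500 = $421,827
First $48,500 at 42.5% = $20,612.50
Next $139,500 at 37% = $51,615.00
Next $163,000 at 31% = $50,530.00
Remaining $70,827 at 25% = $17,706.75
Fee: $20,612.50 + $51,615.00 + $50,530.00 + $17,706.75 = $140,464.25
Referral share: 19% of $140,464.25 = $26,688.21; lead counsel retains $140,464.25 − $26,688.21 = $113,776.04.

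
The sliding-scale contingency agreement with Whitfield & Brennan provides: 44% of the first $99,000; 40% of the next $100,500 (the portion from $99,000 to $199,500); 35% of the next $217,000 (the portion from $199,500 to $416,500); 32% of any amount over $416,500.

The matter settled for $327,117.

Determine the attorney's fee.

$128,425.95

First $99,000 at 44% = $43,560.00
Next $100,500 at 40% = $40,200.00
Remaining $127,617 at 35% = $44,665.95
Fee: $43,560.00 + $40,200.00 + $44,665.95 = $128,425.95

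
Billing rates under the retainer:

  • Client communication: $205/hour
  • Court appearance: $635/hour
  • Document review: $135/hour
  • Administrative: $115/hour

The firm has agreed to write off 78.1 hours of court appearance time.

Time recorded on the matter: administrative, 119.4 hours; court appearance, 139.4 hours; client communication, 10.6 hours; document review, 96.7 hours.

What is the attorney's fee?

Client communication: 10.6 × $205 = $2,173.00
Court appearance: 139.4 × $635 = $88,519.00
Document review: 96.7 × $135 = $13,054.50
Administrative: 119.4 × $115 = $13,731.00
Subtotal: $117,477.50
Write-off: 78.1 × $635 = $49,593.50
Total: $117,477.50 − $49,593.50 = $67,884.00

$67,884.00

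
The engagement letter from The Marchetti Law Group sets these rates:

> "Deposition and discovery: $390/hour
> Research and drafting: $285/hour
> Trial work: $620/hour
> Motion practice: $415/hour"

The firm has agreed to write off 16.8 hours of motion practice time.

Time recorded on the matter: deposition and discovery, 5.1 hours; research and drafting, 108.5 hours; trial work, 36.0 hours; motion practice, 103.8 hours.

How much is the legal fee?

$91,336.50

Deposition and discovery: 5.1 × $390 = $1,989.00
Research and drafting: 108.5 × $285 = $30,922.50
Trial work: 36.0 × $620 = $22,320.00
Motion practice: 103.8 × $415 = $43,077.00
Subtotal: $98,308.50
Write-off: 16.8 × $415 = $6,972.00
Total: $98,308.50 − $6,972.00 = $91,336.50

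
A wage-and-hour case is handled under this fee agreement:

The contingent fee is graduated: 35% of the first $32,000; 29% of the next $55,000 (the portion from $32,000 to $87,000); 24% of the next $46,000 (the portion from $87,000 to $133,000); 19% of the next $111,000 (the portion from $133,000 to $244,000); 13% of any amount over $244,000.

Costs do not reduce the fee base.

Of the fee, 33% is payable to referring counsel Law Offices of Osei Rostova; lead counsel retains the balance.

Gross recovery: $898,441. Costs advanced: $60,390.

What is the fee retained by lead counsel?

$96,719.41

Fee base is the gross recovery, $898,441; costs are reimbursed separately.
First $32,000 at 35% = $11,200.00
Next $55,000 at 29% = $15,950.00
Next $46,000 at 24% = $11,040.00
Next $111,000 at 19% = $21,090.00
Remaining $654,441 at 13% = $85,077.33
Fee: $11,200.00 + $15,950.00 + $11,040.00 + $21,090.00 + $85,077.33 = $144,357.33
Referral share: 33% of $144,357.33 = $47,637.92; lead counsel retains $144,357.33 − $47,637.92 = $96,719.41.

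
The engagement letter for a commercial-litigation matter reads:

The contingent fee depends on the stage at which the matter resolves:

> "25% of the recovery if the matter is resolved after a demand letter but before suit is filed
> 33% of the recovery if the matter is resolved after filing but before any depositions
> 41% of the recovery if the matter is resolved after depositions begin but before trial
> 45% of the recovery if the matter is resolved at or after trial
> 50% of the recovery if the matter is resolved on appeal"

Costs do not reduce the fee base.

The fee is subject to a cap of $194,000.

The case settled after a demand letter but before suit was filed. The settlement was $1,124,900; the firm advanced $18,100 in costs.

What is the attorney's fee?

Fee base is the gross recovery, $1,124,900; costs are reimbursed separately.
The matter settled after a demand letter but before suit was filed, so the 25% rate applies.
$1,124,900 × 25% = $281,225.00
$281,225.00 exceeds the $194,000 cap, so the fee is capped at $194,000.00.

$194,000.00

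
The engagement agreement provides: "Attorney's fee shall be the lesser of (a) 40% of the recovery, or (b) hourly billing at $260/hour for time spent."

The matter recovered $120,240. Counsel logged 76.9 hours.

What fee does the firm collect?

(a) 40% of $120,240 = $48,096.00
(b) 76.9 × $260 = $19,994.00
The lesser is (b): $19,994.00.

$19,994.00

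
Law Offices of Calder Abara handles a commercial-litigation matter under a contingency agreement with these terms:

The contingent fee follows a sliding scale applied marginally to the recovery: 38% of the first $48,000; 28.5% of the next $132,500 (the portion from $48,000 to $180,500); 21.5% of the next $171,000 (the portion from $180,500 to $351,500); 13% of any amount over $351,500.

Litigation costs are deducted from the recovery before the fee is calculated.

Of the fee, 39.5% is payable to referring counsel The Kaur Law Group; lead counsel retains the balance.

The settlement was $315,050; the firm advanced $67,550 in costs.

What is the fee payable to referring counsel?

Fee base (net of costs): $315,050 − $67,550 = $247,500
First $48,000 at 38% = $18,240.00
Next $132,500 at 28.5% = $37,762.50
Remaining $67,000 at 21.5% = $14,405.00
Fee: $18,240.00 + $37,762.50 + $14,405.00 = $70,407.50
Referral share: 39.5% of $70,407.50 = $27,810.96; lead counsel retains $70,407.50 − $27,810.96 = $42,596.54.

$27,810.96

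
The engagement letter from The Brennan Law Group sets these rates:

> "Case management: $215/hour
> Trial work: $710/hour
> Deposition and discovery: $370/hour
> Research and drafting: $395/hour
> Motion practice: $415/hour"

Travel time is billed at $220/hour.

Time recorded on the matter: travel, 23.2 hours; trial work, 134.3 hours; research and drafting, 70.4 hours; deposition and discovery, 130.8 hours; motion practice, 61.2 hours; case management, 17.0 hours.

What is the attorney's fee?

$205,714.00

Case management: 17.0 × $215 = $3,655.00
Trial work: 134.3 × $710 = $95,353.00
Deposition and discovery: 130.8 × $370 = $48,396.00
Research and drafting: 70.4 × $395 = $27,808.00
Motion practice: 61.2 × $415 = $25,398.00
Subtotal: $3,655.00 + $95,353.00 + $48,396.00 + $27,808.00 + $25,398.00 = $200,610.00
Travel: 23.2 × $220 = $5,104.00
Total: $200,610.00 + $5,104.00 = $205,714.00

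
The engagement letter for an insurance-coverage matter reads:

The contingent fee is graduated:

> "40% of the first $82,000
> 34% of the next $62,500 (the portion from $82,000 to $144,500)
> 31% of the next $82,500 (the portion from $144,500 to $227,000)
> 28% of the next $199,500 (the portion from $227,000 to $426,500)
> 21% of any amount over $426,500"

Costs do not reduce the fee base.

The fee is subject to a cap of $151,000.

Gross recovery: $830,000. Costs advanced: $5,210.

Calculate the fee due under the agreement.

$151,000.00

Fee base is the gross recovery, $830,000; costs are reimbursed separately.
First $82,000 at 40% = $32,800.00
Next $62,500 at 34% = $21,250.00
Next $82,500 at 31% = $25,575.00
Next $199,500 at 28% = $55,860.00
Remaining $403,500 at 21% = $84,735.00
Fee: $32,800.00 + $21,250.00 + $25,575.00 + $55,860.00 + $84,735.00 = $220,220.00
$220,220.00 exceeds the $151,000 cap, so the fee is capped at $151,000.00.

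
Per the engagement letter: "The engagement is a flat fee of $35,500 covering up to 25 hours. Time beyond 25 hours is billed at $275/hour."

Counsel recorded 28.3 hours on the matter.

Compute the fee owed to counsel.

Flat fee: $35,500.00
Excess hours: 28.3 − 25 = 3.3
Overrun: 3.3 × $275 = $907.50
Total: $35,500.00 + $907.50 = $36,407.50

$36,407.50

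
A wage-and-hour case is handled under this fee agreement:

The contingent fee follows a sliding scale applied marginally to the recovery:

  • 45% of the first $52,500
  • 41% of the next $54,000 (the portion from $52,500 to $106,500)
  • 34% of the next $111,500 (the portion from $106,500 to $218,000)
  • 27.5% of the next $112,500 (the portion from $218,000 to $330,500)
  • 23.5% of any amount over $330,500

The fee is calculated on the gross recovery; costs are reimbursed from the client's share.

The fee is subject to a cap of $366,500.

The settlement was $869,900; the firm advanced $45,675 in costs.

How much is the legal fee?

$241,371.50

Fee base is the gross recovery, $869,900; costs are reimbursed separately.
First $52,500 at 45% = $23,625.00
Next $54,000 at 41% = $22,140.00
Next $111,500 at 34% = $37,910.00
Next $112,500 at 27.5% = $30,937.50
Remaining $539,400 at 23.5% = $126,759.00
Fee: $23,625.00 + $22,140.00 + $37,910.00 + $30,937.50 + $126,759.00 = $241,371.50
$241,371.50 is under the $366,500 cap.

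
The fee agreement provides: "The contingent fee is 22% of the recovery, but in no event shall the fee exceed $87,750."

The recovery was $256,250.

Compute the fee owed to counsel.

$56,375.00

22% of $256,250 = $56,375.00
That is under the $87,750 cap.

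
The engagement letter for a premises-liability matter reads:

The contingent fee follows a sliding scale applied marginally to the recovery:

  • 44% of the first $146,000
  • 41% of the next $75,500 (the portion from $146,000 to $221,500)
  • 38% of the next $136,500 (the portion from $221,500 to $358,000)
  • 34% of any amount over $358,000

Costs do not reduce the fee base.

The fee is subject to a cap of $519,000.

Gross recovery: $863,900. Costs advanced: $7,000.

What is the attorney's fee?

$319,071.00

Fee base is the gross recovery, $863,900; costs are reimbursed separately.
First $146,000 at 44% = $64,240.00
Next $75,500 at 41% = $30,955.00
Next $136,500 at 38% = $51,870.00
Remaining $505,900 at 34% = $172,006.00
Fee: $64,240.00 + $30,955.00 + $51,870.00 + $172,006.00 = $319,071.00
$319,071.00 is under the $519,000 cap.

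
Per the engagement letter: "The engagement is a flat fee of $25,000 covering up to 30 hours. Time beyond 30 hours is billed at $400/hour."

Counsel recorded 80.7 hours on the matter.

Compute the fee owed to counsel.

Flat fee: $25,000.00
Excess hours: 80.7 − 30 = 50.7
Overrun: 50.7 × $400 = $20,280.00
Total: $25,000.00 + $20,280.00 = $45,280.00

$45,280.00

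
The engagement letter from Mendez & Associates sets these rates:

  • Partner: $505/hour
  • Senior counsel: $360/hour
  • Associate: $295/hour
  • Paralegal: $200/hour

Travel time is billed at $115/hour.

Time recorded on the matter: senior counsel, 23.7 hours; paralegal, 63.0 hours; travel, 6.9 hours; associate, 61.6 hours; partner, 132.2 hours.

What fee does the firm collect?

$106,858.50

Partner: 132.2 × $505 = $66,761.00
Senior counsel: 23.7 × $360 = $8,532.00
Associate: 61.6 × $295 = $18,172.00
Paralegal: 63.0 × $200 = $12,600.00
Subtotal: $66,761.00 + $8,532.00 + $18,172.00 + $12,600.00 = $106,065.00
Travel: 6.9 × $115 = $793.50
Total: $106,065.00 + $793.50 = $106,858.50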